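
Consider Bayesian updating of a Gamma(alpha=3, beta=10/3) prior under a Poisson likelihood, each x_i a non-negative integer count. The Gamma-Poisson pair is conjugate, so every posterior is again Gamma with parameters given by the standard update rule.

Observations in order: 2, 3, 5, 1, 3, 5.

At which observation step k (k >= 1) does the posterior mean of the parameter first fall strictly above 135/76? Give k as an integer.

k = 3

obs 1: x=2 → posterior Gamma(5, 13/3)
obs 2: x=3 → posterior Gamma(8, 16/3)
obs 3: x=5 → posterior Gamma(13, 19/3)
obs 4: x=1 → posterior Gamma(14, 22/3)
obs 5: x=3 → posterior Gamma(17, 25/3)
obs 6: x=5 → posterior Gamma(22, 28/3)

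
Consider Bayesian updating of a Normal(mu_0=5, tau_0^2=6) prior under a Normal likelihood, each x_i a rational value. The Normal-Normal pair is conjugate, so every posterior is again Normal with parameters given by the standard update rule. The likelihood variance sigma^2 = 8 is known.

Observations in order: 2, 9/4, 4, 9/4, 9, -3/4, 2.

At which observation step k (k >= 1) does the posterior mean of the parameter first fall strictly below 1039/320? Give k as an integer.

obs 1: x=2 → posterior Normal(26/7, 24/7)
obs 2: x=9/4 → posterior Normal(131/40, 12/5)
obs 3: x=4 → posterior Normal(179/52, 24/13)
obs 4: x=9/4 → posterior Normal(103/32, 3/2)
obs 5: x=9 → posterior Normal(157/38, 24/19)
obs 6: x=-3/4 → posterior Normal(305/88, 12/11)
obs 7: x=2 → posterior Normal(329/100, 24/25)

k = 4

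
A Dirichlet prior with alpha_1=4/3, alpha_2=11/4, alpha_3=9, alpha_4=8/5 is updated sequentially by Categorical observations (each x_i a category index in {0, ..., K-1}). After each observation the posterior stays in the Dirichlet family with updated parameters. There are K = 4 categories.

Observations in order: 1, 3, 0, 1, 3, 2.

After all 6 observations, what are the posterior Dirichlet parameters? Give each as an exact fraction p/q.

alpha_1=7/3, alpha_2=19/4, alpha_3=10, alpha_4=18/5

obs 1: x=1 → posterior Dirichlet(4/3, 15/4, 9, 8/5)
obs 2: x=3 → posterior Dirichlet(4/3, 15/4, 9, 13/5)
obs 3: x=0 → posterior Dirichlet(7/3, 15/4, 9, 13/5)
obs 4: x=1 → posterior Dirichlet(7/3, 19/4, 9, 13/5)
obs 5: x=3 → posterior Dirichlet(7/3, 19/4, 9, 18/5)
obs 6: x=2 → posterior Dirichlet(7/3, 19/4, 10, 18/5)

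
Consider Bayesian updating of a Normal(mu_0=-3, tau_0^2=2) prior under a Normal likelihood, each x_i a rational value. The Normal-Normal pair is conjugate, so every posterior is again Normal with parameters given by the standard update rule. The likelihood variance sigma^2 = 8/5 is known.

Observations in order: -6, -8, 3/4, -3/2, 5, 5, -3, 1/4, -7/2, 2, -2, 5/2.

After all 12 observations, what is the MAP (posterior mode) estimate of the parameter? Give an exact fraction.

obs 1: x=-6 → posterior Normal(-14/3, 8/9)
obs 2: x=-8 → posterior Normal(-41/7, 4/7)
obs 3: x=3/4 → posterior Normal(-313/76, 8/19)
obs 4: x=-3/2 → posterior Normal(-343/96, 1/3)
obs 5: x=5 → posterior Normal(-243/116, 8/29)
obs 6: x=5 → posterior Normal(-143/136, 4/17)
obs 7: x=-3 → posterior Normal(-203/156, 8/39)
obs 8: x=1/4 → posterior Normal(-9/8, 2/11)
obs 9: x=-7/2 → posterior Normal(-67/49, 8/49)
obs 10: x=2 → posterior Normal(-19/18, 4/27)
obs 11: x=-2 → posterior Normal(-67/59, 8/59)
obs 12: x=5/2 → posterior Normal(-109/128, 1/8)

-109/128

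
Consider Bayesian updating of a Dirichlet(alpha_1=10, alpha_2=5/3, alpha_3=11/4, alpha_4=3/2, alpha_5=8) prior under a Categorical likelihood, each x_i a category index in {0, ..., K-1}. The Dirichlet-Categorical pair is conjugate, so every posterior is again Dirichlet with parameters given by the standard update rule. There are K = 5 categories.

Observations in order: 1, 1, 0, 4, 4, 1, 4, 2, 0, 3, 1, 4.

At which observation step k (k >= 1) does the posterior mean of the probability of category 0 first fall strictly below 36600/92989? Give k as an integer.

k = 2

obs 1: x=1 → posterior Dirichlet(10, 8/3, 11/4, 3/2, 8)
obs 2: x=1 → posterior Dirichlet(10, 11/3, 11/4, 3/2, 8)
obs 3: x=0 → posterior Dirichlet(11, 11/3, 11/4, 3/2, 8)
obs 4: x=4 → posterior Dirichlet(11, 11/3, 11/4, 3/2, 9)
obs 5: x=4 → posterior Dirichlet(11, 11/3, 11/4, 3/2, 10)
obs 6: x=1 → posterior Dirichlet(11, 14/3, 11/4, 3/2, 10)
obs 7: x=4 → posterior Dirichlet(11, 14/3, 11/4, 3/2, 11)
obs 8: x=2 → posterior Dirichlet(11, 14/3, 15/4, 3/2, 11)
obs 9: x=0 → posterior Dirichlet(12, 14/3, 15/4, 3/2, 11)
obs 10: x=3 → posterior Dirichlet(12, 14/3, 15/4, 5/2, 11)
obs 11: x=1 → posterior Dirichlet(12, 17/3, 15/4, 5/2, 11)
obs 12: x=4 → posterior Dirichlet(12, 17/3, 15/4, 5/2, 12)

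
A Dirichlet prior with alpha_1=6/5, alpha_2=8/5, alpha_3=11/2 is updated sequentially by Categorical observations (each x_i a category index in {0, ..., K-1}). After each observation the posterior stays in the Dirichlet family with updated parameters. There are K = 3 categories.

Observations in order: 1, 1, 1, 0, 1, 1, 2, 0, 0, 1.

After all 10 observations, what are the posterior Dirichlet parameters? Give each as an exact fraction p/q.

alpha_1=21/5, alpha_2=38/5, alpha_3=13/2

obs 1: x=1 → posterior Dirichlet(6/5, 13/5, 11/2)
obs 2: x=1 → posterior Dirichlet(6/5, 18/5, 11/2)
obs 3: x=1 → posterior Dirichlet(6/5, 23/5, 11/2)
obs 4: x=0 → posterior Dirichlet(11/5, 23/5, 11/2)
obs 5: x=1 → posterior Dirichlet(11/5, 28/5, 11/2)
obs 6: x=1 → posterior Dirichlet(11/5, 33/5, 11/2)
obs 7: x=2 → posterior Dirichlet(11/5, 33/5, 13/2)
obs 8: x=0 → posterior Dirichlet(16/5, 33/5, 13/2)
obs 9: x=0 → posterior Dirichlet(21/5, 33/5, 13/2)
obs 10: x=1 → posterior Dirichlet(21/5, 38/5, 13/2)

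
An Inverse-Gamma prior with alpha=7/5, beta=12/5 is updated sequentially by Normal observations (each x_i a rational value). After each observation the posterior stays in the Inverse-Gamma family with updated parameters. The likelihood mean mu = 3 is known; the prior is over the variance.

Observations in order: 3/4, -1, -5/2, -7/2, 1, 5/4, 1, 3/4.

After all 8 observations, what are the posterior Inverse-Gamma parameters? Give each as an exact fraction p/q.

alpha=27/5, beta=9159/160

obs 1: x=3/4 → posterior Inverse-Gamma(19/10, 789/160)
obs 2: x=-1 → posterior Inverse-Gamma(12/5, 2069/160)
obs 3: x=-5/2 → posterior Inverse-Gamma(29/10, 4489/160)
obs 4: x=-7/2 → posterior Inverse-Gamma(17/5, 7869/160)
obs 5: x=1 → posterior Inverse-Gamma(39/10, 8189/160)
obs 6: x=5/4 → posterior Inverse-Gamma(22/5, 4217/80)
obs 7: x=1 → posterior Inverse-Gamma(49/10, 4377/80)
obs 8: x=3/4 → posterior Inverse-Gamma(27/5, 9159/160)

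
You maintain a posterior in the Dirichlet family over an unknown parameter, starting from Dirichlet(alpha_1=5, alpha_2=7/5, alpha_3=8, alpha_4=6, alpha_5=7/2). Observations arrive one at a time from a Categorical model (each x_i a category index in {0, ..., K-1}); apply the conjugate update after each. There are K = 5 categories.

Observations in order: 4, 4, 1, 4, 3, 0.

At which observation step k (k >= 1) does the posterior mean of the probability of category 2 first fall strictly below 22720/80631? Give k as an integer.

k = 5

obs 1: x=4 → posterior Dirichlet(5, 7/5, 8, 6, 9/2)
obs 2: x=4 → posterior Dirichlet(5, 7/5, 8, 6, 11/2)
obs 3: x=1 → posterior Dirichlet(5, 12/5, 8, 6, 11/2)
obs 4: x=4 → posterior Dirichlet(5, 12/5, 8, 6, 13/2)
obs 5: x=3 → posterior Dirichlet(5, 12/5, 8, 7, 13/2)
obs 6: x=0 → posterior Dirichlet(6, 12/5, 8, 7, 13/2)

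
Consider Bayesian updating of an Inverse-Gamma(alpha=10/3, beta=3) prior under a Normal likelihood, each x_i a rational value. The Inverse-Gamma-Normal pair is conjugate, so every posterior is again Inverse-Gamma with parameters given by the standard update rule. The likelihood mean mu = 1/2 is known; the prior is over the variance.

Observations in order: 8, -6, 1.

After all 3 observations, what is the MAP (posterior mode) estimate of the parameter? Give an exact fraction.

1257/140

obs 1: x=8 → posterior Inverse-Gamma(23/6, 249/8)
obs 2: x=-6 → posterior Inverse-Gamma(13/3, 209/4)
obs 3: x=1 → posterior Inverse-Gamma(29/6, 419/8)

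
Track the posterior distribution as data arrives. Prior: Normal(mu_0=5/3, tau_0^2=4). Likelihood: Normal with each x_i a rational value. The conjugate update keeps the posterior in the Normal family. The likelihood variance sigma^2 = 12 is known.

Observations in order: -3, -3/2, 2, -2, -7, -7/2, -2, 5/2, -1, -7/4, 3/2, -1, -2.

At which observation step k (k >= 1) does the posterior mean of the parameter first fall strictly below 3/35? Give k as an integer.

obs 1: x=-3 → posterior Normal(1/2, 3)
obs 2: x=-3/2 → posterior Normal(1/10, 12/5)
obs 3: x=2 → posterior Normal(5/12, 2)
obs 4: x=-2 → posterior Normal(1/14, 12/7)
obs 5: x=-7 → posterior Normal(-13/16, 3/2)
obs 6: x=-7/2 → posterior Normal(-10/9, 4/3)
obs 7: x=-2 → posterior Normal(-6/5, 6/5)
obs 8: x=5/2 → posterior Normal(-19/22, 12/11)
obs 9: x=-1 → posterior Normal(-7/8, 1)
obs 10: x=-7/4 → posterior Normal(-49/52, 12/13)
obs 11: x=3/2 → posterior Normal(-43/56, 6/7)
obs 12: x=-1 → posterior Normal(-47/60, 4/5)
obs 13: x=-2 → posterior Normal(-55/64, 3/4)

k = 4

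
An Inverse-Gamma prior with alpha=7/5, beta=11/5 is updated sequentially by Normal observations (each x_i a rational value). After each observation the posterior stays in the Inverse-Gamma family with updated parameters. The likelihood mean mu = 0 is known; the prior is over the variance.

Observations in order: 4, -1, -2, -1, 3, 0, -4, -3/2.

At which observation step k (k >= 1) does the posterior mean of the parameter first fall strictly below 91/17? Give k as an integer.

k = 6

obs 1: x=4 → posterior Inverse-Gamma(19/10, 51/5)
obs 2: x=-1 → posterior Inverse-Gamma(12/5, 107/10)
obs 3: x=-2 → posterior Inverse-Gamma(29/10, 127/10)
obs 4: x=-1 → posterior Inverse-Gamma(17/5, 66/5)
obs 5: x=3 → posterior Inverse-Gamma(39/10, 177/10)
obs 6: x=0 → posterior Inverse-Gamma(22/5, 177/10)
obs 7: x=-4 → posterior Inverse-Gamma(49/10, 257/10)
obs 8: x=-3/2 → posterior Inverse-Gamma(27/5, 1073/40)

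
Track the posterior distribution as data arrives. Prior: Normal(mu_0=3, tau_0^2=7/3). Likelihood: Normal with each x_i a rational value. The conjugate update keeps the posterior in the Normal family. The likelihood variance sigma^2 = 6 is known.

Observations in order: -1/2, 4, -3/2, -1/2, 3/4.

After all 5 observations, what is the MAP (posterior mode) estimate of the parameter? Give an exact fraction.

279/212

obs 1: x=-1/2 → posterior Normal(101/50, 42/25)
obs 2: x=4 → posterior Normal(157/64, 21/16)
obs 3: x=-3/2 → posterior Normal(68/39, 14/13)
obs 4: x=-1/2 → posterior Normal(129/92, 21/23)
obs 5: x=3/4 → posterior Normal(279/212, 42/53)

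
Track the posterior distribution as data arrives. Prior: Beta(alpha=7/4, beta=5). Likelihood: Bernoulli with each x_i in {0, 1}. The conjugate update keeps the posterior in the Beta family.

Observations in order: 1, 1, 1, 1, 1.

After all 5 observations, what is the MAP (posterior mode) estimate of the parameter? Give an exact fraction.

obs 1: x=1 → posterior Beta(11/4, 5)
obs 2: x=1 → posterior Beta(15/4, 5)
obs 3: x=1 → posterior Beta(19/4, 5)
obs 4: x=1 → posterior Beta(23/4, 5)
obs 5: x=1 → posterior Beta(27/4, 5)

23/39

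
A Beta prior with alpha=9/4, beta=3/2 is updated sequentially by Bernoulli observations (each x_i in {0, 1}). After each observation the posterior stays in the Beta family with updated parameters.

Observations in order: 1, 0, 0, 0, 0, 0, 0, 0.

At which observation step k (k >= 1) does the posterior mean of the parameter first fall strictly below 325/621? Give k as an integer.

obs 1: x=1 → posterior Beta(13/4, 3/2)
obs 2: x=0 → posterior Beta(13/4, 5/2)
obs 3: x=0 → posterior Beta(13/4, 7/2)
obs 4: x=0 → posterior Beta(13/4, 9/2)
obs 5: x=0 → posterior Beta(13/4, 11/2)
obs 6: x=0 → posterior Beta(13/4, 13/2)
obs 7: x=0 → posterior Beta(13/4, 15/2)
obs 8: x=0 → posterior Beta(13/4, 17/2)

k = 3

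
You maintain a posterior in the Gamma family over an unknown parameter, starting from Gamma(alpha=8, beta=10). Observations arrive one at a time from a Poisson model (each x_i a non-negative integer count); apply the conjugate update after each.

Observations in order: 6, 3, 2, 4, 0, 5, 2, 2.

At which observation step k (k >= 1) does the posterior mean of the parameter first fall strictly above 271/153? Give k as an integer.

k = 8

obs 1: x=6 → posterior Gamma(14, 11)
obs 2: x=3 → posterior Gamma(17, 12)
obs 3: x=2 → posterior Gamma(19, 13)
obs 4: x=4 → posterior Gamma(23, 14)
obs 5: x=0 → posterior Gamma(23, 15)
obs 6: x=5 → posterior Gamma(28, 16)
obs 7: x=2 → posterior Gamma(30, 17)
obs 8: x=2 → posterior Gamma(32, 18)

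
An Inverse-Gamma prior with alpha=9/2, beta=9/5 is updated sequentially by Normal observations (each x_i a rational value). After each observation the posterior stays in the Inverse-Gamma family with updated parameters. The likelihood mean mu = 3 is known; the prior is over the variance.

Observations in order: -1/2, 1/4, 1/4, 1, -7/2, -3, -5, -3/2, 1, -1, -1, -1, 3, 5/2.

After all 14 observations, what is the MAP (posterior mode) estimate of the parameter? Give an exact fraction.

9989/1000

obs 1: x=-1/2 → posterior Inverse-Gamma(5, 317/40)
obs 2: x=1/4 → posterior Inverse-Gamma(11/2, 1873/160)
obs 3: x=1/4 → posterior Inverse-Gamma(6, 1239/80)
obs 4: x=1 → posterior Inverse-Gamma(13/2, 1399/80)
obs 5: x=-7/2 → posterior Inverse-Gamma(7, 3089/80)
obs 6: x=-3 → posterior Inverse-Gamma(15/2, 4529/80)
obs 7: x=-5 → posterior Inverse-Gamma(8, 7089/80)
obs 8: x=-3/2 → posterior Inverse-Gamma(17/2, 7899/80)
obs 9: x=1 → posterior Inverse-Gamma(9, 8059/80)
obs 10: x=-1 → posterior Inverse-Gamma(19/2, 8699/80)
obs 11: x=-1 → posterior Inverse-Gamma(10, 9339/80)
obs 12: x=-1 → posterior Inverse-Gamma(21/2, 9979/80)
obs 13: x=3 → posterior Inverse-Gamma(11, 9979/80)
obs 14: x=5/2 → posterior Inverse-Gamma(23/2, 9989/80)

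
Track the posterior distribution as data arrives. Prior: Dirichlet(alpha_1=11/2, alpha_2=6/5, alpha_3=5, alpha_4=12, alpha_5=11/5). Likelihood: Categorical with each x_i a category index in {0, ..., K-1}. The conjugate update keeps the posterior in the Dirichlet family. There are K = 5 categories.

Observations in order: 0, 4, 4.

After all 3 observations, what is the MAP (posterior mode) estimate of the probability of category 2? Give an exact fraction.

obs 1: x=0 → posterior Dirichlet(13/2, 6/5, 5, 12, 11/5)
obs 2: x=4 → posterior Dirichlet(13/2, 6/5, 5, 12, 16/5)
obs 3: x=4 → posterior Dirichlet(13/2, 6/5, 5, 12, 21/5)

40/239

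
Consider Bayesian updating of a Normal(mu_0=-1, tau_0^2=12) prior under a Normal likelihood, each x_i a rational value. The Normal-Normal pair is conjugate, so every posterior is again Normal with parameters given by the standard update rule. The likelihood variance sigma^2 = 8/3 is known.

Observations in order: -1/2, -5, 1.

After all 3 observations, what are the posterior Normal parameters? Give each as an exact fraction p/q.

obs 1: x=-1/2 → posterior Normal(-13/22, 24/11)
obs 2: x=-5 → posterior Normal(-103/40, 6/5)
obs 3: x=1 → posterior Normal(-85/58, 24/29)

mu_0=-85/58, tau_0^2=24/29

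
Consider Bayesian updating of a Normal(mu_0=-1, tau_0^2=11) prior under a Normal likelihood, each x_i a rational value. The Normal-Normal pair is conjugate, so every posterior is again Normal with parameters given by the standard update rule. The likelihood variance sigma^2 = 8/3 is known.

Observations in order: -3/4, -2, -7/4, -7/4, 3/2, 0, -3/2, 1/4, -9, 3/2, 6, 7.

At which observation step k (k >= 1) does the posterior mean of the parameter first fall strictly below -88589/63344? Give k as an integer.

k = 3

obs 1: x=-3/4 → posterior Normal(-131/164, 88/41)
obs 2: x=-2 → posterior Normal(-395/296, 44/37)
obs 3: x=-7/4 → posterior Normal(-313/214, 88/107)
obs 4: x=-7/4 → posterior Normal(-857/560, 22/35)
obs 5: x=3/2 → posterior Normal(-659/692, 88/173)
obs 6: x=0 → posterior Normal(-659/824, 44/103)
obs 7: x=-3/2 → posterior Normal(-857/956, 88/239)
obs 8: x=1/4 → posterior Normal(-103/136, 11/34)
obs 9: x=-9 → posterior Normal(-503/305, 88/305)
obs 10: x=3/2 → posterior Normal(-907/676, 44/169)
obs 11: x=6 → posterior Normal(-73/106, 88/371)
obs 12: x=7 → posterior Normal(-49/808, 22/101)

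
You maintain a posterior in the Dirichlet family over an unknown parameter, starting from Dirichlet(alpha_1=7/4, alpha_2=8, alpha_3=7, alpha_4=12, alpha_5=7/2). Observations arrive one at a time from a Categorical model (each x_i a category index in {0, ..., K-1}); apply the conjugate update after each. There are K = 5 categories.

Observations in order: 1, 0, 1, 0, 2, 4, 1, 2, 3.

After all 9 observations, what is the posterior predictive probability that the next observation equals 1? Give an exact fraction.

obs 1: x=1 → posterior Dirichlet(7/4, 9, 7, 12, 7/2)
obs 2: x=0 → posterior Dirichlet(11/4, 9, 7, 12, 7/2)
obs 3: x=1 → posterior Dirichlet(11/4, 10, 7, 12, 7/2)
obs 4: x=0 → posterior Dirichlet(15/4, 10, 7, 12, 7/2)
obs 5: x=2 → posterior Dirichlet(15/4, 10, 8, 12, 7/2)
obs 6: x=4 → posterior Dirichlet(15/4, 10, 8, 12, 9/2)
obs 7: x=1 → posterior Dirichlet(15/4, 11, 8, 12, 9/2)
obs 8: x=2 → posterior Dirichlet(15/4, 11, 9, 12, 9/2)
obs 9: x=3 → posterior Dirichlet(15/4, 11, 9, 13, 9/2)

4/15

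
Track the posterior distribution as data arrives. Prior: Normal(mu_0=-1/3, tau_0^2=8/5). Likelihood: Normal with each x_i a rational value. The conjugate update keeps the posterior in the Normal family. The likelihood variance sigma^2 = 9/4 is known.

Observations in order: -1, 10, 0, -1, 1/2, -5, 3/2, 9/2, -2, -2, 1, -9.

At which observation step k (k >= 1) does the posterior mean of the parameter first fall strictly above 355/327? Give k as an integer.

obs 1: x=-1 → posterior Normal(-47/77, 72/77)
obs 2: x=10 → posterior Normal(273/109, 72/109)
obs 3: x=0 → posterior Normal(91/47, 24/47)
obs 4: x=-1 → posterior Normal(241/173, 72/173)
obs 5: x=1/2 → posterior Normal(257/205, 72/205)
obs 6: x=-5 → posterior Normal(97/237, 24/79)
obs 7: x=3/2 → posterior Normal(145/269, 72/269)
obs 8: x=9/2 → posterior Normal(289/301, 72/301)
obs 9: x=-2 → posterior Normal(25/37, 8/37)
obs 10: x=-2 → posterior Normal(161/365, 72/365)
obs 11: x=1 → posterior Normal(193/397, 72/397)
obs 12: x=-9 → posterior Normal(-95/429, 24/143)

k = 2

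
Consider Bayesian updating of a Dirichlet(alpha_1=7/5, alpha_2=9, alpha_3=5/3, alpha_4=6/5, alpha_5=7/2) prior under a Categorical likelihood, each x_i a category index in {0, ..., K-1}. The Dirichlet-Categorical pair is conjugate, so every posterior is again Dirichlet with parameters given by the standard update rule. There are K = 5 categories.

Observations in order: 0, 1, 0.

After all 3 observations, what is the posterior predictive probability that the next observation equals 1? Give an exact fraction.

obs 1: x=0 → posterior Dirichlet(12/5, 9, 5/3, 6/5, 7/2)
obs 2: x=1 → posterior Dirichlet(12/5, 10, 5/3, 6/5, 7/2)
obs 3: x=0 → posterior Dirichlet(17/5, 10, 5/3, 6/5, 7/2)

300/593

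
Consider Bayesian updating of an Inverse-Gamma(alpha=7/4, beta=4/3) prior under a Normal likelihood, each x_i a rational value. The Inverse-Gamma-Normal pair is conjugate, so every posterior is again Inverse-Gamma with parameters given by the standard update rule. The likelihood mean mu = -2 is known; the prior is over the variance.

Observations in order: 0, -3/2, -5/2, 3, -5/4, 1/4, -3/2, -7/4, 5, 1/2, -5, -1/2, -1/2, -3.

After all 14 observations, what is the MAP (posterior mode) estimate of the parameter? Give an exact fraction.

5177/936

obs 1: x=0 → posterior Inverse-Gamma(9/4, 10/3)
obs 2: x=-3/2 → posterior Inverse-Gamma(11/4, 83/24)
obs 3: x=-5/2 → posterior Inverse-Gamma(13/4, 43/12)
obs 4: x=3 → posterior Inverse-Gamma(15/4, 193/12)
obs 5: x=-5/4 → posterior Inverse-Gamma(17/4, 1571/96)
obs 6: x=1/4 → posterior Inverse-Gamma(19/4, 907/48)
obs 7: x=-3/2 → posterior Inverse-Gamma(21/4, 913/48)
obs 8: x=-7/4 → posterior Inverse-Gamma(23/4, 1829/96)
obs 9: x=5 → posterior Inverse-Gamma(25/4, 4181/96)
obs 10: x=1/2 → posterior Inverse-Gamma(27/4, 4481/96)
obs 11: x=-5 → posterior Inverse-Gamma(29/4, 4913/96)
obs 12: x=-1/2 → posterior Inverse-Gamma(31/4, 5021/96)
obs 13: x=-1/2 → posterior Inverse-Gamma(33/4, 5129/96)
obs 14: x=-3 → posterior Inverse-Gamma(35/4, 5177/96)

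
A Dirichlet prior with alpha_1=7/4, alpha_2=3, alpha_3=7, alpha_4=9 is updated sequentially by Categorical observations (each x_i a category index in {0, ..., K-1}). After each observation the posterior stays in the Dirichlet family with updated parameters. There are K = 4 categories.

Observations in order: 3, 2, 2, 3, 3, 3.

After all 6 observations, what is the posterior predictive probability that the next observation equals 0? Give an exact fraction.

7/107

obs 1: x=3 → posterior Dirichlet(7/4, 3, 7, 10)
obs 2: x=2 → posterior Dirichlet(7/4, 3, 8, 10)
obs 3: x=2 → posterior Dirichlet(7/4, 3, 9, 10)
obs 4: x=3 → posterior Dirichlet(7/4, 3, 9, 11)
obs 5: x=3 → posterior Dirichlet(7/4, 3, 9, 12)
obs 6: x=3 → posterior Dirichlet(7/4, 3, 9, 13)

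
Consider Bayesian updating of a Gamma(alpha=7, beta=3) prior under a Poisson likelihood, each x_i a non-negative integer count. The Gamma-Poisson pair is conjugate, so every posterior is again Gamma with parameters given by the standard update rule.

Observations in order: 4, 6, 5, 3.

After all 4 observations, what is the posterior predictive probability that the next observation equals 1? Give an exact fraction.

obs 1: x=4 → posterior Gamma(11, 4)
obs 2: x=6 → posterior Gamma(17, 5)
obs 3: x=5 → posterior Gamma(22, 6)
obs 4: x=3 → posterior Gamma(25, 7)

33526715491599122520175/302231454903657293676544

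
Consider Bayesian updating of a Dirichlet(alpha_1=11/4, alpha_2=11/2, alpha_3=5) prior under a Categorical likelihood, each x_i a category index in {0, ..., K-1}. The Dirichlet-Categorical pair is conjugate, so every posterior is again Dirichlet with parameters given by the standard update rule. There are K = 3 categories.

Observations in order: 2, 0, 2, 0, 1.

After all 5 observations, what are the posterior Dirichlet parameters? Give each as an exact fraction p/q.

alpha_1=19/4, alpha_2=13/2, alpha_3=7

obs 1: x=2 → posterior Dirichlet(11/4, 11/2, 6)
obs 2: x=0 → posterior Dirichlet(15/4, 11/2, 6)
obs 3: x=2 → posterior Dirichlet(15/4, 11/2, 7)
obs 4: x=0 → posterior Dirichlet(19/4, 11/2, 7)
obs 5: x=1 → posterior Dirichlet(19/4, 13/2, 7)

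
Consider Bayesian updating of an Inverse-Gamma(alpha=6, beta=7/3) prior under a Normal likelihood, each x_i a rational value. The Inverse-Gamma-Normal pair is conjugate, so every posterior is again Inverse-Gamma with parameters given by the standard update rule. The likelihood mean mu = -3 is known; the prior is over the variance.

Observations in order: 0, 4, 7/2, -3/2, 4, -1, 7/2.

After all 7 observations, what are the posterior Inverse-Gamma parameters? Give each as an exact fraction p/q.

alpha=19/2, beta=2429/24

obs 1: x=0 → posterior Inverse-Gamma(13/2, 41/6)
obs 2: x=4 → posterior Inverse-Gamma(7, 94/3)
obs 3: x=7/2 → posterior Inverse-Gamma(15/2, 1259/24)
obs 4: x=-3/2 → posterior Inverse-Gamma(8, 643/12)
obs 5: x=4 → posterior Inverse-Gamma(17/2, 937/12)
obs 6: x=-1 → posterior Inverse-Gamma(9, 961/12)
obs 7: x=7/2 → posterior Inverse-Gamma(19/2, 2429/24)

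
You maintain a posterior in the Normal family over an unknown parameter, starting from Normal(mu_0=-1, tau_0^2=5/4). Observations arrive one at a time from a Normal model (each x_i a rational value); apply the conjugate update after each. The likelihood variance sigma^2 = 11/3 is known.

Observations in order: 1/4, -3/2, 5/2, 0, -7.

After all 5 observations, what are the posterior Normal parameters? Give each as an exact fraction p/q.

obs 1: x=1/4 → posterior Normal(-161/236, 55/59)
obs 2: x=-3/2 → posterior Normal(-251/296, 55/74)
obs 3: x=5/2 → posterior Normal(-101/356, 55/89)
obs 4: x=0 → posterior Normal(-101/416, 55/104)
obs 5: x=-7 → posterior Normal(-521/476, 55/119)

mu_0=-521/476, tau_0^2=55/119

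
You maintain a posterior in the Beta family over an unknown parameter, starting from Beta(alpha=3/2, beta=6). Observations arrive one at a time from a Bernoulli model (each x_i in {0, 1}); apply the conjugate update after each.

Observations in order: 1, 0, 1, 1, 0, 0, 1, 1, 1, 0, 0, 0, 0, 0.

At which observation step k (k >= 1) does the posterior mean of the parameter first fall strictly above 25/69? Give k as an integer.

obs 1: x=1 → posterior Beta(5/2, 6)
obs 2: x=0 → posterior Beta(5/2, 7)
obs 3: x=1 → posterior Beta(7/2, 7)
obs 4: x=1 → posterior Beta(9/2, 7)
obs 5: x=0 → posterior Beta(9/2, 8)
obs 6: x=0 → posterior Beta(9/2, 9)
obs 7: x=1 → posterior Beta(11/2, 9)
obs 8: x=1 → posterior Beta(13/2, 9)
obs 9: x=1 → posterior Beta(15/2, 9)
obs 10: x=0 → posterior Beta(15/2, 10)
obs 11: x=0 → posterior Beta(15/2, 11)
obs 12: x=0 → posterior Beta(15/2, 12)
obs 13: x=0 → posterior Beta(15/2, 13)
obs 14: x=0 → posterior Beta(15/2, 14)

k = 4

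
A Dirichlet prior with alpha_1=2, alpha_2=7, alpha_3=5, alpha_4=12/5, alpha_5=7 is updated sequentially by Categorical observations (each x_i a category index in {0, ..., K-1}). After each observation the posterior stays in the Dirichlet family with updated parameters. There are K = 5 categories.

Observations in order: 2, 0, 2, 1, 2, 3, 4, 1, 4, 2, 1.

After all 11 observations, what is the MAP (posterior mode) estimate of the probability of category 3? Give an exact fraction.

4/49

obs 1: x=2 → posterior Dirichlet(2, 7, 6, 12/5, 7)
obs 2: x=0 → posterior Dirichlet(3, 7, 6, 12/5, 7)
obs 3: x=2 → posterior Dirichlet(3, 7, 7, 12/5, 7)
obs 4: x=1 → posterior Dirichlet(3, 8, 7, 12/5, 7)
obs 5: x=2 → posterior Dirichlet(3, 8, 8, 12/5, 7)
obs 6: x=3 → posterior Dirichlet(3, 8, 8, 17/5, 7)
obs 7: x=4 → posterior Dirichlet(3, 8, 8, 17/5, 8)
obs 8: x=1 → posterior Dirichlet(3, 9, 8, 17/5, 8)
obs 9: x=4 → posterior Dirichlet(3, 9, 8, 17/5, 9)
obs 10: x=2 → posterior Dirichlet(3, 9, 9, 17/5, 9)
obs 11: x=1 → posterior Dirichlet(3, 10, 9, 17/5, 9)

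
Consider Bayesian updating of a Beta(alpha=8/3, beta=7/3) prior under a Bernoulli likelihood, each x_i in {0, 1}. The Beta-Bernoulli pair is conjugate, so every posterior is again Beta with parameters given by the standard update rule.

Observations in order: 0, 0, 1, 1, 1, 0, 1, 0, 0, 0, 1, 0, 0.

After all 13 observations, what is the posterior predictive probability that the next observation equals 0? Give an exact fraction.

31/54

obs 1: x=0 → posterior Beta(8/3, 10/3)
obs 2: x=0 → posterior Beta(8/3, 13/3)
obs 3: x=1 → posterior Beta(11/3, 13/3)
obs 4: x=1 → posterior Beta(14/3, 13/3)
obs 5: x=1 → posterior Beta(17/3, 13/3)
obs 6: x=0 → posterior Beta(17/3, 16/3)
obs 7: x=1 → posterior Beta(20/3, 16/3)
obs 8: x=0 → posterior Beta(20/3, 19/3)
obs 9: x=0 → posterior Beta(20/3, 22/3)
obs 10: x=0 → posterior Beta(20/3, 25/3)
obs 11: x=1 → posterior Beta(23/3, 25/3)
obs 12: x=0 → posterior Beta(23/3, 28/3)
obs 13: x=0 → posterior Beta(23/3, 31/3)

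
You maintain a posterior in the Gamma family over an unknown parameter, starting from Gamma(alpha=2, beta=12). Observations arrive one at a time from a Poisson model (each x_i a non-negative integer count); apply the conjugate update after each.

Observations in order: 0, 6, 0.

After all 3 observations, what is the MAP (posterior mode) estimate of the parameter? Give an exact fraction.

obs 1: x=0 → posterior Gamma(2, 13)
obs 2: x=6 → posterior Gamma(8, 14)
obs 3: x=0 → posterior Gamma(8, 15)

7/15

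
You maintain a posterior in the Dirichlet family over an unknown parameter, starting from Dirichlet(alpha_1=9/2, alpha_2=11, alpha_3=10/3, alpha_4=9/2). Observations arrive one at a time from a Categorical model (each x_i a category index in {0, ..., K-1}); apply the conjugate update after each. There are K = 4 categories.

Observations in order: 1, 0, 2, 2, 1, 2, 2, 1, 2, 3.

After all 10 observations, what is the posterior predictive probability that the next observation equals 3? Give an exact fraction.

33/200

obs 1: x=1 → posterior Dirichlet(9/2, 12, 10/3, 9/2)
obs 2: x=0 → posterior Dirichlet(11/2, 12, 10/3, 9/2)
obs 3: x=2 → posterior Dirichlet(11/2, 12, 13/3, 9/2)
obs 4: x=2 → posterior Dirichlet(11/2, 12, 16/3, 9/2)
obs 5: x=1 → posterior Dirichlet(11/2, 13, 16/3, 9/2)
obs 6: x=2 → posterior Dirichlet(11/2, 13, 19/3, 9/2)
obs 7: x=2 → posterior Dirichlet(11/2, 13, 22/3, 9/2)
obs 8: x=1 → posterior Dirichlet(11/2, 14, 22/3, 9/2)
obs 9: x=2 → posterior Dirichlet(11/2, 14, 25/3, 9/2)
obs 10: x=3 → posterior Dirichlet(11/2, 14, 25/3, 11/2)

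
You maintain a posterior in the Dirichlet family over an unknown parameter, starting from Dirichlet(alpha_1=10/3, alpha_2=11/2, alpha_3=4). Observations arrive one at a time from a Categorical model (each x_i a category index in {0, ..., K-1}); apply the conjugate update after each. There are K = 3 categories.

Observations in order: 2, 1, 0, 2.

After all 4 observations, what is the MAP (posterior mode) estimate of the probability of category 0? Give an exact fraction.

20/83

obs 1: x=2 → posterior Dirichlet(10/3, 11/2, 5)
obs 2: x=1 → posterior Dirichlet(10/3, 13/2, 5)
obs 3: x=0 → posterior Dirichlet(13/3, 13/2, 5)
obs 4: x=2 → posterior Dirichlet(13/3, 13/2, 6)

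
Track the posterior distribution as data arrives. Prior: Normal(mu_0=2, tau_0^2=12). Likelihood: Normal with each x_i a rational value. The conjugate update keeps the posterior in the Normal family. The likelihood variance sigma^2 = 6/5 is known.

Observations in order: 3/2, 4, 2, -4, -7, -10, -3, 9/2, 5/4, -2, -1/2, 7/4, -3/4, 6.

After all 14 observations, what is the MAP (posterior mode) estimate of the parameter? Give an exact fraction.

obs 1: x=3/2 → posterior Normal(17/11, 12/11)
obs 2: x=4 → posterior Normal(19/7, 4/7)
obs 3: x=2 → posterior Normal(77/31, 12/31)
obs 4: x=-4 → posterior Normal(37/41, 12/41)
obs 5: x=-7 → posterior Normal(-11/17, 4/17)
obs 6: x=-10 → posterior Normal(-133/61, 12/61)
obs 7: x=-3 → posterior Normal(-163/71, 12/71)
obs 8: x=9/2 → posterior Normal(-118/81, 4/27)
obs 9: x=5/4 → posterior Normal(-211/182, 12/91)
obs 10: x=-2 → posterior Normal(-251/202, 12/101)
obs 11: x=-1/2 → posterior Normal(-87/74, 4/37)
obs 12: x=7/4 → posterior Normal(-113/121, 12/121)
obs 13: x=-3/4 → posterior Normal(-241/262, 12/131)
obs 14: x=6 → posterior Normal(-121/282, 4/47)

-121/282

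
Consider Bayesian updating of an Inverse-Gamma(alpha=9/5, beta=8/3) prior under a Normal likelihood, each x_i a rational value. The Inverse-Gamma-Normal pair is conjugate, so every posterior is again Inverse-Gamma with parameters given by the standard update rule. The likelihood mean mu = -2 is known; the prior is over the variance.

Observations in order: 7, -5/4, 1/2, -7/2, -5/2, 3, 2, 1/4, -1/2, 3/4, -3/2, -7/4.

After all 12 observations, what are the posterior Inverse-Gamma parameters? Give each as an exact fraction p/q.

obs 1: x=7 → posterior Inverse-Gamma(23/10, 259/6)
obs 2: x=-5/4 → posterior Inverse-Gamma(14/5, 4171/96)
obs 3: x=1/2 → posterior Inverse-Gamma(33/10, 4471/96)
obs 4: x=-7/2 → posterior Inverse-Gamma(19/5, 4579/96)
obs 5: x=-5/2 → posterior Inverse-Gamma(43/10, 4591/96)
obs 6: x=3 → posterior Inverse-Gamma(24/5, 5791/96)
obs 7: x=2 → posterior Inverse-Gamma(53/10, 6559/96)
obs 8: x=1/4 → posterior Inverse-Gamma(29/5, 3401/48)
obs 9: x=-1/2 → posterior Inverse-Gamma(63/10, 3455/48)
obs 10: x=3/4 → posterior Inverse-Gamma(34/5, 7273/96)
obs 11: x=-3/2 → posterior Inverse-Gamma(73/10, 7285/96)
obs 12: x=-7/4 → posterior Inverse-Gamma(39/5, 911/12)

alpha=39/5, beta=911/12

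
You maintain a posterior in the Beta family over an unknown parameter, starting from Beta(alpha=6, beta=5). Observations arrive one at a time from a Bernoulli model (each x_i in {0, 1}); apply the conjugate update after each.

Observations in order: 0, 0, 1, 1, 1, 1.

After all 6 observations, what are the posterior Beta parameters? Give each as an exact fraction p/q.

obs 1: x=0 → posterior Beta(6, 6)
obs 2: x=0 → posterior Beta(6, 7)
obs 3: x=1 → posterior Beta(7, 7)
obs 4: x=1 → posterior Beta(8, 7)
obs 5: x=1 → posterior Beta(9, 7)
obs 6: x=1 → posterior Beta(10, 7)

alpha=10, beta=7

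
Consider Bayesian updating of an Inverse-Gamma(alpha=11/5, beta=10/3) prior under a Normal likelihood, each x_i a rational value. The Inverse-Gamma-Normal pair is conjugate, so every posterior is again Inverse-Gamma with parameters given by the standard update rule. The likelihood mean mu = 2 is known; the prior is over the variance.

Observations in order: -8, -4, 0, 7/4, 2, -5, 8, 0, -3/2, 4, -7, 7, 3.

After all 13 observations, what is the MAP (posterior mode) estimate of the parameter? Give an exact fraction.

obs 1: x=-8 → posterior Inverse-Gamma(27/10, 160/3)
obs 2: x=-4 → posterior Inverse-Gamma(16/5, 214/3)
obs 3: x=0 → posterior Inverse-Gamma(37/10, 220/3)
obs 4: x=7/4 → posterior Inverse-Gamma(21/5, 7043/96)
obs 5: x=2 → posterior Inverse-Gamma(47/10, 7043/96)
obs 6: x=-5 → posterior Inverse-Gamma(26/5, 9395/96)
obs 7: x=8 → posterior Inverse-Gamma(57/10, 11123/96)
obs 8: x=0 → posterior Inverse-Gamma(31/5, 11315/96)
obs 9: x=-3/2 → posterior Inverse-Gamma(67/10, 11903/96)
obs 10: x=4 → posterior Inverse-Gamma(36/5, 12095/96)
obs 11: x=-7 → posterior Inverse-Gamma(77/10, 15983/96)
obs 12: x=7 → posterior Inverse-Gamma(41/5, 17183/96)
obs 13: x=3 → posterior Inverse-Gamma(87/10, 17231/96)

86155/4656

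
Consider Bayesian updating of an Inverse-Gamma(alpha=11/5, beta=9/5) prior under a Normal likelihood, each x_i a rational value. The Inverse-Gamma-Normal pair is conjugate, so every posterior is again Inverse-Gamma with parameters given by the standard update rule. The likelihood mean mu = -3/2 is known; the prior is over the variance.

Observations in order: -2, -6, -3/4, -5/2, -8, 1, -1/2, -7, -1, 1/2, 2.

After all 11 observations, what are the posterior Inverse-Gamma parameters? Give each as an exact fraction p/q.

obs 1: x=-2 → posterior Inverse-Gamma(27/10, 77/40)
obs 2: x=-6 → posterior Inverse-Gamma(16/5, 241/20)
obs 3: x=-3/4 → posterior Inverse-Gamma(37/10, 1973/160)
obs 4: x=-5/2 → posterior Inverse-Gamma(21/5, 2053/160)
obs 5: x=-8 → posterior Inverse-Gamma(47/10, 5433/160)
obs 6: x=1 → posterior Inverse-Gamma(26/5, 5933/160)
obs 7: x=-1/2 → posterior Inverse-Gamma(57/10, 6013/160)
obs 8: x=-7 → posterior Inverse-Gamma(31/5, 8433/160)
obs 9: x=-1 → posterior Inverse-Gamma(67/10, 8453/160)
obs 10: x=1/2 → posterior Inverse-Gamma(36/5, 8773/160)
obs 11: x=2 → posterior Inverse-Gamma(77/10, 9753/160)

alpha=77/10, beta=9753/160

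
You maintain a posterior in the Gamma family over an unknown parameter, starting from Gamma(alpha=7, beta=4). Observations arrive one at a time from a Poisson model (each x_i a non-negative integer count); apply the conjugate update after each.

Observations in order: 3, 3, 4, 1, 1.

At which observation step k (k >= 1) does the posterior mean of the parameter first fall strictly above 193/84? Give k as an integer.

obs 1: x=3 → posterior Gamma(10, 5)
obs 2: x=3 → posterior Gamma(13, 6)
obs 3: x=4 → posterior Gamma(17, 7)
obs 4: x=1 → posterior Gamma(18, 8)
obs 5: x=1 → posterior Gamma(19, 9)

k = 3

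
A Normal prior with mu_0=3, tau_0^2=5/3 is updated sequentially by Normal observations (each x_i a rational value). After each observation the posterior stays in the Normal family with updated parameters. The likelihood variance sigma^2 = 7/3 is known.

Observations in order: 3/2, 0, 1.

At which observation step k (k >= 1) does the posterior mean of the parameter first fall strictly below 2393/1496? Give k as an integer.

k = 3

obs 1: x=3/2 → posterior Normal(19/8, 35/36)
obs 2: x=0 → posterior Normal(57/34, 35/51)
obs 3: x=1 → posterior Normal(67/44, 35/66)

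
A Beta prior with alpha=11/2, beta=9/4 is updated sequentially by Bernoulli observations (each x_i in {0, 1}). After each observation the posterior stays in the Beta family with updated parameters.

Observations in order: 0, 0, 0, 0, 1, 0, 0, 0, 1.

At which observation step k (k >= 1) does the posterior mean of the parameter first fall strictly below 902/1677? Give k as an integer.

k = 3

obs 1: x=0 → posterior Beta(11/2, 13/4)
obs 2: x=0 → posterior Beta(11/2, 17/4)
obs 3: x=0 → posterior Beta(11/2, 21/4)
obs 4: x=0 → posterior Beta(11/2, 25/4)
obs 5: x=1 → posterior Beta(13/2, 25/4)
obs 6: x=0 → posterior Beta(13/2, 29/4)
obs 7: x=0 → posterior Beta(13/2, 33/4)
obs 8: x=0 → posterior Beta(13/2, 37/4)
obs 9: x=1 → posterior Beta(15/2, 37/4)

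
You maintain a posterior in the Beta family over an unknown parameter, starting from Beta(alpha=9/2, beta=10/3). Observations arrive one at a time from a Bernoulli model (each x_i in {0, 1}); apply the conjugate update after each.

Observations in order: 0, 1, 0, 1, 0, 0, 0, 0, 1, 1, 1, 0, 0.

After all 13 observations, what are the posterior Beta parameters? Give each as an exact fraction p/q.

obs 1: x=0 → posterior Beta(9/2, 13/3)
obs 2: x=1 → posterior Beta(11/2, 13/3)
obs 3: x=0 → posterior Beta(11/2, 16/3)
obs 4: x=1 → posterior Beta(13/2, 16/3)
obs 5: x=0 → posterior Beta(13/2, 19/3)
obs 6: x=0 → posterior Beta(13/2, 22/3)
obs 7: x=0 → posterior Beta(13/2, 25/3)
obs 8: x=0 → posterior Beta(13/2, 28/3)
obs 9: x=1 → posterior Beta(15/2, 28/3)
obs 10: x=1 → posterior Beta(17/2, 28/3)
obs 11: x=1 → posterior Beta(19/2, 28/3)
obs 12: x=0 → posterior Beta(19/2, 31/3)
obs 13: x=0 → posterior Beta(19/2, 34/3)

alpha=19/2, beta=34/3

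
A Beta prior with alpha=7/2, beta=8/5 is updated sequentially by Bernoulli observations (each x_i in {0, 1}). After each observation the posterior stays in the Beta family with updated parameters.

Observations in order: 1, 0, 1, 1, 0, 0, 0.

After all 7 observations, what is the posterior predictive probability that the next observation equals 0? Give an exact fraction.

obs 1: x=1 → posterior Beta(9/2, 8/5)
obs 2: x=0 → posterior Beta(9/2, 13/5)
obs 3: x=1 → posterior Beta(11/2, 13/5)
obs 4: x=1 → posterior Beta(13/2, 13/5)
obs 5: x=0 → posterior Beta(13/2, 18/5)
obs 6: x=0 → posterior Beta(13/2, 23/5)
obs 7: x=0 → posterior Beta(13/2, 28/5)

56/121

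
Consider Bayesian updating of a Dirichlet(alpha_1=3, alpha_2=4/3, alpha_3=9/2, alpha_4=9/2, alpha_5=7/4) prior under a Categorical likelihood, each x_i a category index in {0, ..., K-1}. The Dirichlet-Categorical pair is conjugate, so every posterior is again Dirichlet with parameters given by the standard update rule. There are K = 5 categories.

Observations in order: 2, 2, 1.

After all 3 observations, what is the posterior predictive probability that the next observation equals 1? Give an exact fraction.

4/31

obs 1: x=2 → posterior Dirichlet(3, 4/3, 11/2, 9/2, 7/4)
obs 2: x=2 → posterior Dirichlet(3, 4/3, 13/2, 9/2, 7/4)
obs 3: x=1 → posterior Dirichlet(3, 7/3, 13/2, 9/2, 7/4)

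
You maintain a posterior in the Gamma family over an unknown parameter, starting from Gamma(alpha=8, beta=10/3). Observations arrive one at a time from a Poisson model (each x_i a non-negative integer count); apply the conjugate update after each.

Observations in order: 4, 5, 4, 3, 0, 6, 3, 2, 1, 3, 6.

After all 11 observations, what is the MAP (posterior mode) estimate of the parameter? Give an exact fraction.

obs 1: x=4 → posterior Gamma(12, 13/3)
obs 2: x=5 → posterior Gamma(17, 16/3)
obs 3: x=4 → posterior Gamma(21, 19/3)
obs 4: x=3 → posterior Gamma(24, 22/3)
obs 5: x=0 → posterior Gamma(24, 25/3)
obs 6: x=6 → posterior Gamma(30, 28/3)
obs 7: x=3 → posterior Gamma(33, 31/3)
obs 8: x=2 → posterior Gamma(35, 34/3)
obs 9: x=1 → posterior Gamma(36, 37/3)
obs 10: x=3 → posterior Gamma(39, 40/3)
obs 11: x=6 → posterior Gamma(45, 43/3)

132/43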